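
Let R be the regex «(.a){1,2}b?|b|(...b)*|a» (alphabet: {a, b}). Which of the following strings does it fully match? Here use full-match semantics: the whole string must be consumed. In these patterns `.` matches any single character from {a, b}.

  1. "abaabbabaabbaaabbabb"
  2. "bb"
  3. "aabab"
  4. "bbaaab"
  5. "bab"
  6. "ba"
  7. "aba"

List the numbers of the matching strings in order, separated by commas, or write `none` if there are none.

1 → no match
2 → no match
3 → match
4 → no match
5 → match
6 → match
7 → no match

3, 5, 6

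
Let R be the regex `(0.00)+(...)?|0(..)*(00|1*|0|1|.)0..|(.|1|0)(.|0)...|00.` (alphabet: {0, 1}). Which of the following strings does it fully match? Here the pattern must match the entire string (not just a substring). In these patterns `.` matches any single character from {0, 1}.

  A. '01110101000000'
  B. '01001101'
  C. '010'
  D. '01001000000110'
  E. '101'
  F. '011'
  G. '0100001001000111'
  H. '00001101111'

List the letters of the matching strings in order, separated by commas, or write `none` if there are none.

A

A → match
B. '01001101' → no match
C. '010' → no match
D → no match
E. '101' → no match
F. '011' → no match
G → no match
H. '00001101111' → no match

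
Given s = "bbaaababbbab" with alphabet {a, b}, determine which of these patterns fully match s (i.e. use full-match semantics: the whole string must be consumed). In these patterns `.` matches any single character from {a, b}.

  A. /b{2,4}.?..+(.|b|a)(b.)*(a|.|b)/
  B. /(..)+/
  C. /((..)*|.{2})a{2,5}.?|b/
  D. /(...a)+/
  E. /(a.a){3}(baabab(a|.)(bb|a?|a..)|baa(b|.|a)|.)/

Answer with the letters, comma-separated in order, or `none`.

A → match
B → match
C → no match
D → no match — must end with "a"
E → no match — must start with "a"

A, B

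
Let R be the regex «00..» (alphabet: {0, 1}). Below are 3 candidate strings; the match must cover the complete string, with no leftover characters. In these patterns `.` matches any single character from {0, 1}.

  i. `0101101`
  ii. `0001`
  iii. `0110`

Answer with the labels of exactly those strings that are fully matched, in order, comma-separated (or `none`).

i → no match — must start with `00`
ii → match
iii → no match — must start with `00`

ii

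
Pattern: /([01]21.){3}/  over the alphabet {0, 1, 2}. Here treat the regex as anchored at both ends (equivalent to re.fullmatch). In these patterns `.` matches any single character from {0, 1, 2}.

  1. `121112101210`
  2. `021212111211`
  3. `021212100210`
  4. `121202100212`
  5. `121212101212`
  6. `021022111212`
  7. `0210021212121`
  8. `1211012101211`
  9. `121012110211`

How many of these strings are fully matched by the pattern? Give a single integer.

1 → match
2 → match
3 → match
4 → match
5 → match
6 → no match
7 → no match
8 → no match
9 → match
Total matched: 6

6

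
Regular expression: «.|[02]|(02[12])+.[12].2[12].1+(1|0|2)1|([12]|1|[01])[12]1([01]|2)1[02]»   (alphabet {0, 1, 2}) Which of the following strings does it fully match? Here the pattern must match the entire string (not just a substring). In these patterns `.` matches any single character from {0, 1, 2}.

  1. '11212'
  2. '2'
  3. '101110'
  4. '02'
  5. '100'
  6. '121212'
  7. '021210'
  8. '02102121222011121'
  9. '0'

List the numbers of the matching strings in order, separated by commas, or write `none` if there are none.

2, 6, 7, 8, 9

1 → no match
2 → match
3 → no match
4 → no match
5 → no match
6 → match
7 → match
8 → match
9 → match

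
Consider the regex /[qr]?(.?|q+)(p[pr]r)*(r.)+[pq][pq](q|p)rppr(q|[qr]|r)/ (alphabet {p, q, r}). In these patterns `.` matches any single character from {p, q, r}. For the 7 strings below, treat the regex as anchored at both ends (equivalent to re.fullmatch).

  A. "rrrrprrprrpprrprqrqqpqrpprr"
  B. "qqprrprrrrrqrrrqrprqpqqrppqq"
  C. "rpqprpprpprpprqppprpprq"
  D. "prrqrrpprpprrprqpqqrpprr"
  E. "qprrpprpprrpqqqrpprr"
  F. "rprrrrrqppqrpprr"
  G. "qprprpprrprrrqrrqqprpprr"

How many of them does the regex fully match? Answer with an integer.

A → no match
B → no match
C → no match
D → no match
E → match
F → match
G → no match
Total matched: 2

2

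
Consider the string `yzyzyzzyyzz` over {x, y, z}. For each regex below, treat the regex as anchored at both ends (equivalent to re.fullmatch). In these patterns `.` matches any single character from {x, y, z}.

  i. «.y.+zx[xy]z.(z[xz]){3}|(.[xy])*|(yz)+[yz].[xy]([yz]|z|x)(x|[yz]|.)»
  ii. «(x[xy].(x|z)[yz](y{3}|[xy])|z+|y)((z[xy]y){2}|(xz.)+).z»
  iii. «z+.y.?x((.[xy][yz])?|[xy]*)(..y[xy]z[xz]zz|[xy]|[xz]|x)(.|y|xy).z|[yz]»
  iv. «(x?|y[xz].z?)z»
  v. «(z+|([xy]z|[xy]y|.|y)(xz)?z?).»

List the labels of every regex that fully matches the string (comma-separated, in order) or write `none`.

i

i → match
ii → no match
iii → no match
iv → no match
v → no match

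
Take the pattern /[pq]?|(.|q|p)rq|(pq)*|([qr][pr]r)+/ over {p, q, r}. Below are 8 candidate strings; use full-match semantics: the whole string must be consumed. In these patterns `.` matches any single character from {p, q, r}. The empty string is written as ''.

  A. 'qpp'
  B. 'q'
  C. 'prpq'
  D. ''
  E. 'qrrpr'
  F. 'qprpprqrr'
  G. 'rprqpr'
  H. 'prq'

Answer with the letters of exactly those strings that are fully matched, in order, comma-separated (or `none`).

A → no match
B → match
C → no match
D → match
E → no match
F → no match
G → match
H → match

B, D, G, H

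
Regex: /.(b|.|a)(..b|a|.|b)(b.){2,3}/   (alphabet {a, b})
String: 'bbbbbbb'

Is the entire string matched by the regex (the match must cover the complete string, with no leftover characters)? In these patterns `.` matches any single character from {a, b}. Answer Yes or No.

Yes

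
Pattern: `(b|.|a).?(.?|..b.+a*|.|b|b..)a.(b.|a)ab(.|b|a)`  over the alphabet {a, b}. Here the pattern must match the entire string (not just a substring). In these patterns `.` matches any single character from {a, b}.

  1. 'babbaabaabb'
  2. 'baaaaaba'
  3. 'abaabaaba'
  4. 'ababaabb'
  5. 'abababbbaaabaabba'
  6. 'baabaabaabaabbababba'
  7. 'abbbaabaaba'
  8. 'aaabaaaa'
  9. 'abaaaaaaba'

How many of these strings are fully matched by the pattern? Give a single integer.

1 → match
2 → match
3 → match
4 → match
5 → no match
6 → no match
7 → match
8 → no match
9 → match
Total matched: 6

6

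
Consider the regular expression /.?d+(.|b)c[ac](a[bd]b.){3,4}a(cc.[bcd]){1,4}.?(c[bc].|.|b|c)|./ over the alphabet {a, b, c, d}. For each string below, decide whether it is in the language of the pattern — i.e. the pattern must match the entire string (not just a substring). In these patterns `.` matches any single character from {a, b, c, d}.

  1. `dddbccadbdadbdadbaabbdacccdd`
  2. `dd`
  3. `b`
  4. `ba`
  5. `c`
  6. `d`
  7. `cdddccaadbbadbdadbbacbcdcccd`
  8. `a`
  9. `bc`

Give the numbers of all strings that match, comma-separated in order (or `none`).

1, 3, 5, 6, 8

1 → match
2. `dd` → no match
3. `b` → match
4. `ba` → no match
5. `c` → match
6. `d` → match
7 → no match
8. `a` → match
9. `bc` → no match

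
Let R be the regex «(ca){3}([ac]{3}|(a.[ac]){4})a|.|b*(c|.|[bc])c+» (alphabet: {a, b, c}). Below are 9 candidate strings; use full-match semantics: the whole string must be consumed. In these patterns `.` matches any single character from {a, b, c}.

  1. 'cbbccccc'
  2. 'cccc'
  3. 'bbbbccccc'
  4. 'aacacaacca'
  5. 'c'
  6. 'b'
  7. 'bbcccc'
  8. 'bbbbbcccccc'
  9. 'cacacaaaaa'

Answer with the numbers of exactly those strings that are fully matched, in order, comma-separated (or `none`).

1 → no match
2 → match
3 → match
4 → no match
5 → match
6 → match
7 → match
8 → match
9 → match

2, 3, 5, 6, 7, 8, 9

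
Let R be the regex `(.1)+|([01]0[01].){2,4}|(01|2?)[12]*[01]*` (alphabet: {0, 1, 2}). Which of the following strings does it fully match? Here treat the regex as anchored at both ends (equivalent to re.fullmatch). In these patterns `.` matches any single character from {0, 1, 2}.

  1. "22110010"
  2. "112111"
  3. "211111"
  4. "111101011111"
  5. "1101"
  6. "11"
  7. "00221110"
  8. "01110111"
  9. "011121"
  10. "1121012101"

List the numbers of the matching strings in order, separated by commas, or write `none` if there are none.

1. "22110010" → match
2. "112111" → match
3. "211111" → match
4. "111101011111" → match
5. "1101" → match
6. "11" → match
7. "00221110" → no match
8. "01110111" → match
9. "011121" → match
10. "1121012101" → match

1, 2, 3, 4, 5, 6, 8, 9, 10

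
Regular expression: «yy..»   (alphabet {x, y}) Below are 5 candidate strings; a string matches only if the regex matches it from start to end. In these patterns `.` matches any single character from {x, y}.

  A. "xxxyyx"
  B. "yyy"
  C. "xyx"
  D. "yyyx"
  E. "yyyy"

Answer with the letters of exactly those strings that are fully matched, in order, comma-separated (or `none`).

A → no match — must start with "yy"
B → no match
C → no match — must start with "yy"
D → match
E → match

D, E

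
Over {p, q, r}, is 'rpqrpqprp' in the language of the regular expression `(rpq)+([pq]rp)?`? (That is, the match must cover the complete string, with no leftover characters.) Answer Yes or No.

Yes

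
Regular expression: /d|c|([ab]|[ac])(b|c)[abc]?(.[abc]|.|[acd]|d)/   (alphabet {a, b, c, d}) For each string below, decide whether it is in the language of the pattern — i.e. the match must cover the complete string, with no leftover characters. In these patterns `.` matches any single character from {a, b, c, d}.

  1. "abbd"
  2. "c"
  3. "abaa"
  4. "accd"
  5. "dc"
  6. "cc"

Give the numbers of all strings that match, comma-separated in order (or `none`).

1 → match
2 → match
3 → match
4 → match
5 → no match
6 → no match

1, 2, 3, 4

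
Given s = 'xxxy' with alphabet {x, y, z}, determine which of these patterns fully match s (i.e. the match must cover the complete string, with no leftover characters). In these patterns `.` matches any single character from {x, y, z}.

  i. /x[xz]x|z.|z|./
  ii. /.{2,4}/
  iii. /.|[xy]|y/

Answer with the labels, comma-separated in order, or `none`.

ii

i → no match
ii → match
iii → no match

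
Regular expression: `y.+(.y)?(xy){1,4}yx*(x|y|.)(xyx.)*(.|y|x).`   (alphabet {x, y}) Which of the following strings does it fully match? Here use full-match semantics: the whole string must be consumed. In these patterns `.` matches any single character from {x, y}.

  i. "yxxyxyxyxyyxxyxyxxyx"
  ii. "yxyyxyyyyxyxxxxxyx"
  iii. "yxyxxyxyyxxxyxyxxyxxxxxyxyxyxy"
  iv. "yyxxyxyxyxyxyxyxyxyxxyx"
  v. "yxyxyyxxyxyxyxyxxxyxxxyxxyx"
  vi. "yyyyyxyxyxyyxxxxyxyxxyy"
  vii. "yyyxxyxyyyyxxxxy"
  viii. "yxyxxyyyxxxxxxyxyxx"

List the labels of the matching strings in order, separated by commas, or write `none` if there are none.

i, v, vi

i → match
ii → no match
iii → no match
iv → no match
v → match
vi → match
vii → no match
viii → no match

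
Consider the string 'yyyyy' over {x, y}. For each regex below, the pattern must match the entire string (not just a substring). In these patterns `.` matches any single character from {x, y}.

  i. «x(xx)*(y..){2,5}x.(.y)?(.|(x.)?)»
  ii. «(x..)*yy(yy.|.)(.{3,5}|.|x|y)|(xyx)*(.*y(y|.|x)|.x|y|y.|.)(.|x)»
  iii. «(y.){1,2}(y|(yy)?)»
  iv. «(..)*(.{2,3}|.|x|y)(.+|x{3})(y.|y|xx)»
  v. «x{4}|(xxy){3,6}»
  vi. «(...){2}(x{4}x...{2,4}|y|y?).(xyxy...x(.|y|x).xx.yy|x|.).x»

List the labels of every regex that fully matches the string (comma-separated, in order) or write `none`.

ii, iii, iv

i → no match — must start with 'x'
ii → match
iii → match
iv → match
v → no match
vi → no match — must end with 'x'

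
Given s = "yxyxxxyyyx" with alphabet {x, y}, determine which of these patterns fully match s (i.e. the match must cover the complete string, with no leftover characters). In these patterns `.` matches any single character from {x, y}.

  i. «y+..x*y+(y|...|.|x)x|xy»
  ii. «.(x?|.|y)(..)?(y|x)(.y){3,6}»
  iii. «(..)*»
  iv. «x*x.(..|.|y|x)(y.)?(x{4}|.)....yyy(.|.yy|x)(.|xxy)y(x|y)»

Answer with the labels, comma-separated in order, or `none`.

i → match
ii → no match — must end with "y"
iii → match
iv → no match

i, iii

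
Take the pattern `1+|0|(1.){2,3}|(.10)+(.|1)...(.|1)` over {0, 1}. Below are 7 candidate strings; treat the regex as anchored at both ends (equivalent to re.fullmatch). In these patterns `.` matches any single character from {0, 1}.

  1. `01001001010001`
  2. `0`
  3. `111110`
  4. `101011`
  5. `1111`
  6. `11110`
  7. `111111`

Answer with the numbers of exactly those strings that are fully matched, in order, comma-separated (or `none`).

1 → match
2 → match
3 → match
4 → match
5 → match
6 → no match
7 → match

1, 2, 3, 4, 5, 7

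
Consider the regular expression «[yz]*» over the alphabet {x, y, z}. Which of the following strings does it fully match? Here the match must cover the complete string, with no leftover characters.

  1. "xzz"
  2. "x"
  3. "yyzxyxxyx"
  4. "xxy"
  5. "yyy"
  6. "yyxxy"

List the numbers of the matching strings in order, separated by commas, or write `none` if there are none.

1 → no match
2 → no match
3 → no match
4 → no match
5 → match
6 → no match

5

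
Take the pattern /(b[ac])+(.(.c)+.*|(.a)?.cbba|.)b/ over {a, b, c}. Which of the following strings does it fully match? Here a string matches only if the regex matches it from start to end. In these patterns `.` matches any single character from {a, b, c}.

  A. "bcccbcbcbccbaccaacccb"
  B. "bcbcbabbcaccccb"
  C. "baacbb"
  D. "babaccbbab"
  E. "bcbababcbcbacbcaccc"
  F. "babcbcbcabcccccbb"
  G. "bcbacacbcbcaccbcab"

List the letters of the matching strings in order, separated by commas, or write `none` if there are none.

B, D, F, G

A → no match
B → match
C. "baacbb" → no match
D. "babaccbbab" → match
E → no match — must end with "b"
F → match
G → match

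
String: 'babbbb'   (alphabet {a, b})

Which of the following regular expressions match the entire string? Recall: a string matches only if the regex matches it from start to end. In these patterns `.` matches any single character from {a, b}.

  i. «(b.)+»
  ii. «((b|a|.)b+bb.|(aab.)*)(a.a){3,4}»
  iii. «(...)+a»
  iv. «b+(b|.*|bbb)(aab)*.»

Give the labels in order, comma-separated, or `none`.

i, iv

i → match
ii → no match — must end with 'a'
iii → no match — must end with 'a'
iv → match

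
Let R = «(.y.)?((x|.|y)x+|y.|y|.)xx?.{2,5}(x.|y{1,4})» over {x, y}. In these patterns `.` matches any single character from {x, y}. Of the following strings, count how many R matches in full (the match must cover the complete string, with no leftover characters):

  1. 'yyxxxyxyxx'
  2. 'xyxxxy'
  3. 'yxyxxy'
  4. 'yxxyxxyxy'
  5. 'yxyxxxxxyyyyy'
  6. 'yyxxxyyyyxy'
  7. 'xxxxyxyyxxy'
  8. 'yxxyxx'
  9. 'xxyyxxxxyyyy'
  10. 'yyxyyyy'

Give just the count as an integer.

7

1. 'yyxxxyxyxx' → match
2. 'xyxxxy' → no match
3. 'yxyxxy' → match
4. 'yxxyxxyxy' → match
5 → no match
6. 'yyxxxyyyyxy' → match
7. 'xxxxyxyyxxy' → match
8. 'yxxyxx' → match
9. 'xxyyxxxxyyyy' → no match
10. 'yyxyyyy' → match
Total matched: 7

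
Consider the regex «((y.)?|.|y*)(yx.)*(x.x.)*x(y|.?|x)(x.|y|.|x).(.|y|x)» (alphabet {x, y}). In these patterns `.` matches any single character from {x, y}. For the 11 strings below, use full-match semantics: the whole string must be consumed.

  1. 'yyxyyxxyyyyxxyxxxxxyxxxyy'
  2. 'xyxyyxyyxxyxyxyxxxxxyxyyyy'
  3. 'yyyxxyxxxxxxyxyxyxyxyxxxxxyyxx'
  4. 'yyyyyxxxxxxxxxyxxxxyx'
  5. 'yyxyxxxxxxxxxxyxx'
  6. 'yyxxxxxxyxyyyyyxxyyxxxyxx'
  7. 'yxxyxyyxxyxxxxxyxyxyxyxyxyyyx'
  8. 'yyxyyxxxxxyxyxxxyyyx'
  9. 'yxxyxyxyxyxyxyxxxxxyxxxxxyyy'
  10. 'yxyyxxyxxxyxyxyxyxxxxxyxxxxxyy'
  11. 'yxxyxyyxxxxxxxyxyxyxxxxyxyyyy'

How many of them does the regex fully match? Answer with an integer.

7

1 → no match
2 → match
3 → no match
4 → match
5 → match
6 → no match
7 → match
8 → match
9 → match
10 → match
11 → no match
Total matched: 7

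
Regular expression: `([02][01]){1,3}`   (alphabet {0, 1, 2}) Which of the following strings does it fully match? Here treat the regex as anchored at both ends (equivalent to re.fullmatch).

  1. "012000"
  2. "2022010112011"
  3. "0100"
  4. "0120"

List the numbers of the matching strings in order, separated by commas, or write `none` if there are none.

1 → match
2 → no match
3 → match
4 → match

1, 3, 4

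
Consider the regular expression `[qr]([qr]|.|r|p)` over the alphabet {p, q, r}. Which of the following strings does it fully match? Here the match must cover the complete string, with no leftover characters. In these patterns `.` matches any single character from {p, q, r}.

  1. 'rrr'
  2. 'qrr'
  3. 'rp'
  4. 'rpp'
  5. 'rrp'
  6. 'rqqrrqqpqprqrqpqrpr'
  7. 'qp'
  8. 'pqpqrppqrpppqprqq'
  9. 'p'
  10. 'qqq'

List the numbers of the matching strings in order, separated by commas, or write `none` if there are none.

1 → no match
2 → no match
3 → match
4 → no match
5 → no match
6 → no match
7 → match
8 → no match
9 → no match
10 → no match

3, 7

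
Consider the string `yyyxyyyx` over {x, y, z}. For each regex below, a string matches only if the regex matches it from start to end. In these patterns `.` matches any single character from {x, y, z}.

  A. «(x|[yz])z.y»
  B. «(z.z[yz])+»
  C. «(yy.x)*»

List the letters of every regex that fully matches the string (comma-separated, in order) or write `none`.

C

A → no match — must end with `y`
B → no match — must start with `z`
C → match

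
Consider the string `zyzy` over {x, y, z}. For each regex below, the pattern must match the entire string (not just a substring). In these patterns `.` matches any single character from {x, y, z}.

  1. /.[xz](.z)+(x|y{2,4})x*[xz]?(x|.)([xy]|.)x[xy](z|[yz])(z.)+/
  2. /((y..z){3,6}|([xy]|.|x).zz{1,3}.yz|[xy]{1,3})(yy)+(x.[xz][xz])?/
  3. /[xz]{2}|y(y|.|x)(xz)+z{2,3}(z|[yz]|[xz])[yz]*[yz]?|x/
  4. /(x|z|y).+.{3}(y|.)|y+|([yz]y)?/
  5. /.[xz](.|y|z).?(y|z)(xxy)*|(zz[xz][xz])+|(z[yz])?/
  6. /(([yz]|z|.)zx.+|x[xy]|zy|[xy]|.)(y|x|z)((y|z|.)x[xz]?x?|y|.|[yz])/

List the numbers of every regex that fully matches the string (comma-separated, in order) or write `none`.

6

1 → no match
2 → no match
3 → no match
4 → no match
5 → no match
6 → match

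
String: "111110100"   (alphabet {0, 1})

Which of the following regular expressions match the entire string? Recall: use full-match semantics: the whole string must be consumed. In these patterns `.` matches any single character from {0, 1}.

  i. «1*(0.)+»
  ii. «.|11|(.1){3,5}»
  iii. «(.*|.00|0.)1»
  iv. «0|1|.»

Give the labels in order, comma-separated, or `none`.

i → match
ii → no match
iii → no match — must end with "1"
iv → no match

i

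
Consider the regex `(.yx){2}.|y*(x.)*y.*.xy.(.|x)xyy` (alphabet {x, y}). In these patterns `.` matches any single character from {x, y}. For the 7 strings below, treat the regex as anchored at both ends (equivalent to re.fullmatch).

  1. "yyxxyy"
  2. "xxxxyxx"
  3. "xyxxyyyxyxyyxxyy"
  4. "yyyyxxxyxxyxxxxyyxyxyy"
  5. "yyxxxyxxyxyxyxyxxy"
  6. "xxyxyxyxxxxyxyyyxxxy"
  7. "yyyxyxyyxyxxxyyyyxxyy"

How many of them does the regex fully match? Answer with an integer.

1

1 → no match
2 → no match
3 → match
4 → no match
5 → no match
6 → no match
7 → no match
Total matched: 1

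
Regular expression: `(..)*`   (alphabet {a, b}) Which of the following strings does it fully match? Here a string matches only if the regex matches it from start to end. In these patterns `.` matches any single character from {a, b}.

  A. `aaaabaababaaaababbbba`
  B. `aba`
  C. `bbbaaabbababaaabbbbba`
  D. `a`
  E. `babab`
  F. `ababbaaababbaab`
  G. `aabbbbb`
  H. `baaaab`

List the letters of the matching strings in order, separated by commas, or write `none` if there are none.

H

A → no match
B. `aba` → no match
C → no match
D. `a` → no match
E. `babab` → no match
F → no match
G. `aabbbbb` → no match
H. `baaaab` → match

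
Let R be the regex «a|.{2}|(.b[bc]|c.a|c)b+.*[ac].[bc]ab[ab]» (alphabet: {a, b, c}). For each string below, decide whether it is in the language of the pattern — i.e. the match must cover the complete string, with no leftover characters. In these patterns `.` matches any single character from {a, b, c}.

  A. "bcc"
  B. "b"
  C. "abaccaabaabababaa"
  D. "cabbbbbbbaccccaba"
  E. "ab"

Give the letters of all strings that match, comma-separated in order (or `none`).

A → no match
B → no match
C → no match
D → no match
E → match

E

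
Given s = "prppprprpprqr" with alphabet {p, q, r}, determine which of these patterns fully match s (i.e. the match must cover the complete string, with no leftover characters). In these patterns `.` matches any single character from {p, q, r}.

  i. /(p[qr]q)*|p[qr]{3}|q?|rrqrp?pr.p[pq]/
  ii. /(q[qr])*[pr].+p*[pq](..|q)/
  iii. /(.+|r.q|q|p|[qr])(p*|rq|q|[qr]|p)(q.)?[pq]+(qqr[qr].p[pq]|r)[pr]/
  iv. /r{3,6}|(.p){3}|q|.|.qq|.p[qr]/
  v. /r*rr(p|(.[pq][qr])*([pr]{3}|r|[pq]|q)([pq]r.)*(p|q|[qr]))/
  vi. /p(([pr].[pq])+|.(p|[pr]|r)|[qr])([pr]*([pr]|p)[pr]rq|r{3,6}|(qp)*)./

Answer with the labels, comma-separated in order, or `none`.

vi

i → no match
ii → no match
iii → no match
iv → no match
v → no match
vi → match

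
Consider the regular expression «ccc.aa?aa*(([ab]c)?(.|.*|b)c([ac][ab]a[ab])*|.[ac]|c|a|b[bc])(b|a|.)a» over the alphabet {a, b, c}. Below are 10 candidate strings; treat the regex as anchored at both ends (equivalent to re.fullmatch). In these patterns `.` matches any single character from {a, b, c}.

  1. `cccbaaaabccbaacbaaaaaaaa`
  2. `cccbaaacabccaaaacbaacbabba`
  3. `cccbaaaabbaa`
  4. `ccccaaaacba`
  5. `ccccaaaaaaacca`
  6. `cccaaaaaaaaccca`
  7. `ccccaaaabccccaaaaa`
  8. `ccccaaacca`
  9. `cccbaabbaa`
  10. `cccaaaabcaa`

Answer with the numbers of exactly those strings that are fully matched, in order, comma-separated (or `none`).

1 → match
2 → match
3. `cccbaaaabbaa` → match
4. `ccccaaaacba` → match
5 → match
6 → match
7 → match
8. `ccccaaacca` → match
9. `cccbaabbaa` → match
10. `cccaaaabcaa` → match

1, 2, 3, 4, 5, 6, 7, 8, 9, 10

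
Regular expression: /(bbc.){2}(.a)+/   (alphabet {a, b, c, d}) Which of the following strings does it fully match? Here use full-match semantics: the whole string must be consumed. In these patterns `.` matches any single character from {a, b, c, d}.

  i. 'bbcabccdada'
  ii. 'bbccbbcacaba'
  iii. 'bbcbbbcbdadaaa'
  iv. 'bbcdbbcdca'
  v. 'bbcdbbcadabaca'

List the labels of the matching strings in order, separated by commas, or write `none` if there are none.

i → no match
ii → match
iii → match
iv → match
v → match

ii, iii, iv, v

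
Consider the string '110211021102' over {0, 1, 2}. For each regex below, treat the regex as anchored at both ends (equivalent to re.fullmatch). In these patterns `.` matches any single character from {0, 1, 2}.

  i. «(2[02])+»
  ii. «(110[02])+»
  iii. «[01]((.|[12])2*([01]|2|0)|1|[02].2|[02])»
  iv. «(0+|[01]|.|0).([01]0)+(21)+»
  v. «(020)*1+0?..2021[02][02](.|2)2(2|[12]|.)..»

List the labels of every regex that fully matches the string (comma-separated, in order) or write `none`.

ii

i → no match — must start with '2'
ii → match
iii → no match
iv → no match — must end with '21'
v → no match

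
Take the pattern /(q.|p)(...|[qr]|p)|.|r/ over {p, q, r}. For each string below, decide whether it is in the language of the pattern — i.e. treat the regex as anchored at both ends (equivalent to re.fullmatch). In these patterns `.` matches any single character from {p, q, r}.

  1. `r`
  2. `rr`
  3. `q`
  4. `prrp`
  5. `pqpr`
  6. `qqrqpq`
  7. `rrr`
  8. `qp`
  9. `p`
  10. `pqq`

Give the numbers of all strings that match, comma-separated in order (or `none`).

1 → match
2 → no match
3 → match
4 → match
5 → match
6 → no match
7 → no match
8 → no match
9 → match
10 → no match

1, 3, 4, 5, 9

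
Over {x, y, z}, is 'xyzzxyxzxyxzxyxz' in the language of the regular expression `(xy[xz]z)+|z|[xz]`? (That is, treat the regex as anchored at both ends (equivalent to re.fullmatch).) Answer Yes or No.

Yes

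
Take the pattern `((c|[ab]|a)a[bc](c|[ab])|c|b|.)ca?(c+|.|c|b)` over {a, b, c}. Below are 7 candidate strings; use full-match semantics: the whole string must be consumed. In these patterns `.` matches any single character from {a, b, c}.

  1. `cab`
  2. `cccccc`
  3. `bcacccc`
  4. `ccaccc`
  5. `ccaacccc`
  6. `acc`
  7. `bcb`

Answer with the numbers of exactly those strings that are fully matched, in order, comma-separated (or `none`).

2, 3, 4, 6, 7

1 → no match
2 → match
3 → match
4 → match
5 → no match
6 → match
7 → match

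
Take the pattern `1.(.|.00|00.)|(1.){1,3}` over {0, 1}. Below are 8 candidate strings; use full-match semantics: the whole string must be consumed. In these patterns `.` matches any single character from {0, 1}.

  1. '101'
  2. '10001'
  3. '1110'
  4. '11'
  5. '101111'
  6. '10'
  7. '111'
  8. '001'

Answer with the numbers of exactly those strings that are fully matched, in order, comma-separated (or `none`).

1, 2, 3, 4, 5, 6, 7

1 → match
2 → match
3 → match
4 → match
5 → match
6 → match
7 → match
8 → no match — must start with '1'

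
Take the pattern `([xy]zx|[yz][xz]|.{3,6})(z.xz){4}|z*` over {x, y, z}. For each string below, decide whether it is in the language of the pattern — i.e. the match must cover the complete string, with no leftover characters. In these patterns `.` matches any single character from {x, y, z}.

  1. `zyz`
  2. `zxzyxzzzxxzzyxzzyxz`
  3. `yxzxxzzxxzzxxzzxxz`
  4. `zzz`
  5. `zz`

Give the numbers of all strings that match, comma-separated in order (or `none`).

3, 4, 5

1 → no match
2 → no match
3 → match
4 → match
5 → match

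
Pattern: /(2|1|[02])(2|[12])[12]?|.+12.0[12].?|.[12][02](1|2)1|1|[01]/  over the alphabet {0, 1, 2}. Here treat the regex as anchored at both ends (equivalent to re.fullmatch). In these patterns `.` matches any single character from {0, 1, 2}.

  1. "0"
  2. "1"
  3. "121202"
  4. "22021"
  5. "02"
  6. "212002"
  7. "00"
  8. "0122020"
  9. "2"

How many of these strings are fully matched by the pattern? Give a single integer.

1 → match
2 → match
3 → no match
4 → match
5 → match
6 → match
7 → no match
8 → match
9 → no match
Total matched: 6

6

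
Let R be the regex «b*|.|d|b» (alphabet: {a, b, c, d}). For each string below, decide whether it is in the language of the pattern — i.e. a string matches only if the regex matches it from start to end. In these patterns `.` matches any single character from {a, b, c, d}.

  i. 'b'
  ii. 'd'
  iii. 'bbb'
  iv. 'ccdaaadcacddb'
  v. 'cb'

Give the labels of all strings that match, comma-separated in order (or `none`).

i → match
ii → match
iii → match
iv → no match
v → no match

i, ii, iii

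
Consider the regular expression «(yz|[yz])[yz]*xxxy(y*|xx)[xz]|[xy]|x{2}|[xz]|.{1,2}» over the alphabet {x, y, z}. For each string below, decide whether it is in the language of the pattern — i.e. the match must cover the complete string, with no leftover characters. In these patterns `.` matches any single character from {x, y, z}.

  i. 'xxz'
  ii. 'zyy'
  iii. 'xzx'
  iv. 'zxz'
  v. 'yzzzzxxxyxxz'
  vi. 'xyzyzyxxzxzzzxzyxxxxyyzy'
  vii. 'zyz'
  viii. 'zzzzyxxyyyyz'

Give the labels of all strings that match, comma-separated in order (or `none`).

v

i. 'xxz' → no match
ii. 'zyy' → no match
iii. 'xzx' → no match
iv. 'zxz' → no match
v. 'yzzzzxxxyxxz' → match
vi → no match
vii. 'zyz' → no match
viii. 'zzzzyxxyyyyz' → no match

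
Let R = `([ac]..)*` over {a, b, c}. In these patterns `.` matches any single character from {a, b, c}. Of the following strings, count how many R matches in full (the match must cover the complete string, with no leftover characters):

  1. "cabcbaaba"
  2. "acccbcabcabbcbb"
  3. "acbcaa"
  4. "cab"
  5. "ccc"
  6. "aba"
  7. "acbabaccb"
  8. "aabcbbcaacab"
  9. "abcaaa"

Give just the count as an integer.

9

1 → match
2 → match
3 → match
4 → match
5 → match
6 → match
7 → match
8 → match
9 → match
Total matched: 9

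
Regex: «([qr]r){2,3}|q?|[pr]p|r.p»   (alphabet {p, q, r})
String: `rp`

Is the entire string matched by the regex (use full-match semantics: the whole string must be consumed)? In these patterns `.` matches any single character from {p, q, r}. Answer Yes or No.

Yes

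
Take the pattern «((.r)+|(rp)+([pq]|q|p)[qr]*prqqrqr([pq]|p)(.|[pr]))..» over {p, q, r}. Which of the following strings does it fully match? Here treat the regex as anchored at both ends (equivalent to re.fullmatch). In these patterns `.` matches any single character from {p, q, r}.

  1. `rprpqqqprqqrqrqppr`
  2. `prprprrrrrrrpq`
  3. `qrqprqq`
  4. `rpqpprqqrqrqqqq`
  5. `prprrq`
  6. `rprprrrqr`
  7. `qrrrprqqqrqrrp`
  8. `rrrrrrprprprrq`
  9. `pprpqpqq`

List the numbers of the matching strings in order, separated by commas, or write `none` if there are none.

1, 2, 5, 8

1 → match
2 → match
3 → no match
4 → no match
5 → match
6 → no match
7 → no match
8 → match
9 → no match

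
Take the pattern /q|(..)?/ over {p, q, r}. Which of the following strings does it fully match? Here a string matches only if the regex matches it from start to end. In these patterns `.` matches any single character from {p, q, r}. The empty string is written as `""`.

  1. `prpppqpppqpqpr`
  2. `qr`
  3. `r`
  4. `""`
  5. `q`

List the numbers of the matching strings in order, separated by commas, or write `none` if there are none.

1 → no match
2. `qr` → match
3. `r` → no match
4. `""` → match
5. `q` → match

2, 4, 5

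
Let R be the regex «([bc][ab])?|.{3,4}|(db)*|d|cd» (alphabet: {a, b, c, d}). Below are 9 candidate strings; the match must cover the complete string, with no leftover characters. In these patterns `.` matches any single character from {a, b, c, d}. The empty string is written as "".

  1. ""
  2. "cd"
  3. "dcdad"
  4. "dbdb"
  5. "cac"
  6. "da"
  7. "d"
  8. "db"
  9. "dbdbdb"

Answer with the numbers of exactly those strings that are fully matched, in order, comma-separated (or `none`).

1, 2, 4, 5, 7, 8, 9

1. "" → match
2. "cd" → match
3. "dcdad" → no match
4. "dbdb" → match
5. "cac" → match
6. "da" → no match
7. "d" → match
8. "db" → match
9. "dbdbdb" → match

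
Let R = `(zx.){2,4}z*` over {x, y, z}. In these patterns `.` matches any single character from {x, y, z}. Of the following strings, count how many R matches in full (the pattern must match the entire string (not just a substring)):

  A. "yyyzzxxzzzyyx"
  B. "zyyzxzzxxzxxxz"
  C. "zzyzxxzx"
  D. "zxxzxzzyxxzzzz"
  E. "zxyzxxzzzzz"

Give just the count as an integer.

1

A → no match — must start with "zx"
B → no match — must start with "zx"
C → no match — must start with "zx"
D → no match
E → match
Total matched: 1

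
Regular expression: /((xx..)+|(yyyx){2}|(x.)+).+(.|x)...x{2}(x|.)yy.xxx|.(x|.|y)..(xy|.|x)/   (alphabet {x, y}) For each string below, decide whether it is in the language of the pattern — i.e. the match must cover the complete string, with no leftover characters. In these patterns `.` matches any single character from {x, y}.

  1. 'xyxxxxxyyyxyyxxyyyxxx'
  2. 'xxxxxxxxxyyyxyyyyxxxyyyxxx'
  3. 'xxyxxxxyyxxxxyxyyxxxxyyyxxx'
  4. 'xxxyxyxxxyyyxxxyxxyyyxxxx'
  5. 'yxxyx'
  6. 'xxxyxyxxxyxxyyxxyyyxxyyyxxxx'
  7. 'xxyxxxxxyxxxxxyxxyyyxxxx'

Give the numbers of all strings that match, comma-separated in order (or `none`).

1 → no match
2 → match
3 → match
4 → match
5 → match
6 → match
7 → match

2, 3, 4, 5, 6, 7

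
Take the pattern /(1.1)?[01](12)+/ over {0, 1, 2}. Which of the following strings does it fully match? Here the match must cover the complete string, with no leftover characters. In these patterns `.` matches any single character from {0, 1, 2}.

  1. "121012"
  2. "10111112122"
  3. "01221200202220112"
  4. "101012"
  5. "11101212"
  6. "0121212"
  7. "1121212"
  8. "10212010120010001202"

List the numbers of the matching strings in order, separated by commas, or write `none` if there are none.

1, 4, 5, 6, 7

1 → match
2 → no match — must end with "12"
3 → no match
4 → match
5 → match
6 → match
7 → match
8 → no match — must end with "12"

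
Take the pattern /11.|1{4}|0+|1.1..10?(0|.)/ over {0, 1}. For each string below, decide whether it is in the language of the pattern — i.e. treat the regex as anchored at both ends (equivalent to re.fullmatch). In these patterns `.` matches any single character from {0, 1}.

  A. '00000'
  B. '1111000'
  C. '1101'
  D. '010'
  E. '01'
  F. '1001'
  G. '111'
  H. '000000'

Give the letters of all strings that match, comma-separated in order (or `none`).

A, G, H

A → match
B → no match
C → no match
D → no match
E → no match
F → no match
G → match
H → match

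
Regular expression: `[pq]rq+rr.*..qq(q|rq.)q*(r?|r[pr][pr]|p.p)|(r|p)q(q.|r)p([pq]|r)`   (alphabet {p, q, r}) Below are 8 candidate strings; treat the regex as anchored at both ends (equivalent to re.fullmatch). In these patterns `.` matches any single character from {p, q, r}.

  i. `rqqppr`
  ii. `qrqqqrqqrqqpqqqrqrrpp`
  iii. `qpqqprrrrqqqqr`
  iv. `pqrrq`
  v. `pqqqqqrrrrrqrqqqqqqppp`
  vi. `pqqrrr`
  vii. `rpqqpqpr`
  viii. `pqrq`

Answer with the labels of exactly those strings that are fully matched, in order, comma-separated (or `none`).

i

i → match
ii → no match
iii → no match
iv → no match
v → no match
vi → no match
vii → no match
viii → no match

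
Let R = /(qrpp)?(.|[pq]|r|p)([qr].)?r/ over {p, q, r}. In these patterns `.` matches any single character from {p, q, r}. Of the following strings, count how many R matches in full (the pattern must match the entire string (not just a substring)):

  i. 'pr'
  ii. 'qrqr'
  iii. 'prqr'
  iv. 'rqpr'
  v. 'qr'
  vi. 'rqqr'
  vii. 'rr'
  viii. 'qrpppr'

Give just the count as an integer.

i → match
ii → match
iii → match
iv → match
v → match
vi → match
vii → match
viii → match
Total matched: 8

8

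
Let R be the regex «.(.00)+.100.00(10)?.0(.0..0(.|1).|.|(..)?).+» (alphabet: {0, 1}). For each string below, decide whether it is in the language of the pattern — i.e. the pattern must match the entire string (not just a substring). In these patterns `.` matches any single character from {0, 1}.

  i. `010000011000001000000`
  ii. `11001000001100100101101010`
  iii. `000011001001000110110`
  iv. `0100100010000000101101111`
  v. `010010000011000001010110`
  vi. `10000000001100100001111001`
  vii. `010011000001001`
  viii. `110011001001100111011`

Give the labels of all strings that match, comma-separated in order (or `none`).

i, ii, iii, iv, v, vi, vii

i → match
ii → match
iii → match
iv → match
v → match
vi → match
vii → match
viii → no match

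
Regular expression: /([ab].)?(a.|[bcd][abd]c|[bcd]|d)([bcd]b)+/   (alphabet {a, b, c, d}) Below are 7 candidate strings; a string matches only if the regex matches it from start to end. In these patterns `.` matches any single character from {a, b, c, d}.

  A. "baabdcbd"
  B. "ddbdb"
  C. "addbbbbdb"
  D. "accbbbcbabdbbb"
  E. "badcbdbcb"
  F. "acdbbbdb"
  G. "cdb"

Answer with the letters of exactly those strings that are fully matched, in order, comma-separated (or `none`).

B, C, E, F, G

A → no match — must end with "b"
B → match
C → match
D → no match
E → match
F → match
G → match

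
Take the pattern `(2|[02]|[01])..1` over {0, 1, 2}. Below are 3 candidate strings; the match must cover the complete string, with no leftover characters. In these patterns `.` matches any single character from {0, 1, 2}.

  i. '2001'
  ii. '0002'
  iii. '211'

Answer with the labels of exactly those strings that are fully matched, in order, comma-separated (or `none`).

i → match
ii → no match — must end with '1'
iii → no match

i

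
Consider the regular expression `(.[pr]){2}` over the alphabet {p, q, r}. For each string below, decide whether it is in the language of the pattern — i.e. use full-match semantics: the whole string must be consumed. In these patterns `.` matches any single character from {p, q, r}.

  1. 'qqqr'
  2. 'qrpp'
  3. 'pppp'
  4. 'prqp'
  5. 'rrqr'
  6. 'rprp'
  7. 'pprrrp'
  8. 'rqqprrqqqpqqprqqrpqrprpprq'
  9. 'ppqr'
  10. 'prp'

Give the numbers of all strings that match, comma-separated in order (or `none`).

1 → no match
2 → match
3 → match
4 → match
5 → match
6 → match
7 → no match
8 → no match
9 → match
10 → no match

2, 3, 4, 5, 6, 9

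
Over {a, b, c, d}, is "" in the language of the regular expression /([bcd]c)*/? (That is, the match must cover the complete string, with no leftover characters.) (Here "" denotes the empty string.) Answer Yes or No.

Yes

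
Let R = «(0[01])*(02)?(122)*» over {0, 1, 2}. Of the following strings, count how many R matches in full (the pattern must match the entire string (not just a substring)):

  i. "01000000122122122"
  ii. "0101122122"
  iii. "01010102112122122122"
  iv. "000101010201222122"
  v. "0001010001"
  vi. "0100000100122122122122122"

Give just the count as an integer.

4

i → match
ii → match
iii → no match
iv → no match
v → match
vi → match
Total matched: 4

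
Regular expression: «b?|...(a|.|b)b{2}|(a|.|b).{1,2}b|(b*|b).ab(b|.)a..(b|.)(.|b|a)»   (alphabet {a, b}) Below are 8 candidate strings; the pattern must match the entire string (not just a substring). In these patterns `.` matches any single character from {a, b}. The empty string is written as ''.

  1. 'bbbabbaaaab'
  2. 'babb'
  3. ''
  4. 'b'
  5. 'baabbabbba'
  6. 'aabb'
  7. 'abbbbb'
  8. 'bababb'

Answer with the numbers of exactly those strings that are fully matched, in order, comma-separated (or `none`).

1, 2, 3, 4, 5, 6, 7, 8

1 → match
2 → match
3 → match
4 → match
5 → match
6 → match
7 → match
8 → match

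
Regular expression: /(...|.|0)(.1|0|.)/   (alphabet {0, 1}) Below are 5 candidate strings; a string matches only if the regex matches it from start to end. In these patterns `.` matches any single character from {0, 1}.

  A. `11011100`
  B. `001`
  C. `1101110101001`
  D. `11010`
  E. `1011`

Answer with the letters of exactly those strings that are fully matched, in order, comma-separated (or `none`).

B, E

A → no match
B → match
C → no match
D → no match
E → match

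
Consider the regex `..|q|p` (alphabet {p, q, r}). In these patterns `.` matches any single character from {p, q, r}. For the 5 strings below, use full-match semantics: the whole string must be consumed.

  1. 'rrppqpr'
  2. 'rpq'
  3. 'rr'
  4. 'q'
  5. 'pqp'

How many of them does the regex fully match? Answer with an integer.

2

1. 'rrppqpr' → no match
2. 'rpq' → no match
3. 'rr' → match
4. 'q' → match
5. 'pqp' → no match
Total matched: 2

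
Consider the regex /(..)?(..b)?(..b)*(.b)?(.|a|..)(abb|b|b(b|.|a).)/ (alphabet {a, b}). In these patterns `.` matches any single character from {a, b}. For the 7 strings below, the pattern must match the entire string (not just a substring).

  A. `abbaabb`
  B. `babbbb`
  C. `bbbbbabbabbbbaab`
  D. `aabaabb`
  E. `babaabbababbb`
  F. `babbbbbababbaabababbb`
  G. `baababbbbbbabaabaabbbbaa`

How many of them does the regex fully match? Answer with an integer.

6

A → match
B → match
C → match
D → match
E → match
F → match
G → no match
Total matched: 6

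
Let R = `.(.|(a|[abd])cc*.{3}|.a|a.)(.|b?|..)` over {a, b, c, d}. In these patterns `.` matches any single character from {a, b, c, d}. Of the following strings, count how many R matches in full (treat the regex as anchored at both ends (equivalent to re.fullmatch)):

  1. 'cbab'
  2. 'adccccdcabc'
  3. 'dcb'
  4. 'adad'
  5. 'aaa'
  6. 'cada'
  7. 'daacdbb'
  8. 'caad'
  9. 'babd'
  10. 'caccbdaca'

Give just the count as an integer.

1. 'cbab' → match
2. 'adccccdcabc' → match
3. 'dcb' → match
4. 'adad' → match
5. 'aaa' → match
6. 'cada' → match
7. 'daacdbb' → no match
8. 'caad' → match
9. 'babd' → match
10. 'caccbdaca' → match
Total matched: 9

9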